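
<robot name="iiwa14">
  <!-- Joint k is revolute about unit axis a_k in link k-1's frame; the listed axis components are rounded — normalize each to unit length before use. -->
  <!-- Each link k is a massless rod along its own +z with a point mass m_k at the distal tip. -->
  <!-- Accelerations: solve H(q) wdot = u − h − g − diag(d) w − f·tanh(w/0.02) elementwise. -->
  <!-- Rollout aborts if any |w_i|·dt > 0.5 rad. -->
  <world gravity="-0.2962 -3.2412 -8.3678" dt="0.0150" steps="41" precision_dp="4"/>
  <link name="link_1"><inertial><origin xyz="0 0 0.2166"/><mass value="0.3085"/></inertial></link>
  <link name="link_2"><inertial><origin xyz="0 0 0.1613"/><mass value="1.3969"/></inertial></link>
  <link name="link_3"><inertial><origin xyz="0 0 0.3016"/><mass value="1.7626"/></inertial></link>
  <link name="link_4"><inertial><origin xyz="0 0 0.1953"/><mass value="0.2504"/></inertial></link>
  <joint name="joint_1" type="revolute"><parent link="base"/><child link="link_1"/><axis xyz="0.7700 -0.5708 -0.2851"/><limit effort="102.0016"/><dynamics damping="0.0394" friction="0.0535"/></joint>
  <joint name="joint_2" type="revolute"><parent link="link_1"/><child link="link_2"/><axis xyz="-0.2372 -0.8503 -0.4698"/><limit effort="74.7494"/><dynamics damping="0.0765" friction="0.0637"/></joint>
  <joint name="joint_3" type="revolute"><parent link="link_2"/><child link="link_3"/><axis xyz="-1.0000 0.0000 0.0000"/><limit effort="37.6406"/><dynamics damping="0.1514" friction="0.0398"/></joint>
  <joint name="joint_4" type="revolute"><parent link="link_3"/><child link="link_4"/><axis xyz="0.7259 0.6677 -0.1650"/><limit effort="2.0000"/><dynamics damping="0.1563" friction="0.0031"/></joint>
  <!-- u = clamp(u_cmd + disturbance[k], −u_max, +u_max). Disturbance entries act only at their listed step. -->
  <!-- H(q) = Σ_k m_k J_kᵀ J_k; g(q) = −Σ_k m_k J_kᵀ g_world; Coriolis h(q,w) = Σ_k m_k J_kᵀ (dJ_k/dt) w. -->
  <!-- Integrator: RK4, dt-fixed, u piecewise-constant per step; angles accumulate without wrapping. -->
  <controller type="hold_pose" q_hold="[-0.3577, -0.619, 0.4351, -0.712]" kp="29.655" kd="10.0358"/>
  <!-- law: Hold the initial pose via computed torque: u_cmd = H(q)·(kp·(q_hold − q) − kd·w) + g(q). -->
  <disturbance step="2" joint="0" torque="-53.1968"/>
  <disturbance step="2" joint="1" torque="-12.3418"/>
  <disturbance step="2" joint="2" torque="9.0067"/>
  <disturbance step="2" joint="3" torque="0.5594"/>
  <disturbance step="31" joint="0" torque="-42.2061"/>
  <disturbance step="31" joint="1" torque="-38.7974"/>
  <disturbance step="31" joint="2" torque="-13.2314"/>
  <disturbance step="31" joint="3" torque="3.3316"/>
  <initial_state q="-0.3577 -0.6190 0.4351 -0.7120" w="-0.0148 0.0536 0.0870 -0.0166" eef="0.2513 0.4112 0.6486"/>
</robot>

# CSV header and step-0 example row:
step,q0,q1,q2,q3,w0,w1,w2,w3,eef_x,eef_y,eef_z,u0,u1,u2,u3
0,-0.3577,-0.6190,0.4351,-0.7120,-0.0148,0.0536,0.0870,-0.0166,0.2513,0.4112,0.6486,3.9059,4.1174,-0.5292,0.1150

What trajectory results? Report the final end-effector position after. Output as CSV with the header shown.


step,q0,q1,q2,q3,w0,w1,w2,w3,eef_x,eef_y,eef_z,u0,u1,u2,u3
1,-0.3579,-0.6183,0.4363,-0.7122,-0.0091,0.0371,0.0777,-0.0122,0.2507,0.4117,0.6483,3.8811,4.1380,-0.5014,0.1127
2,-0.3580,-0.6179,0.4374,-0.7124,-0.0055,0.0251,0.0669,-0.0108,0.2502,0.4121,0.6481,-49.3368,-8.1852,8.5311,0.6701
3,-0.3676,-0.6099,0.4292,-0.7180,-1.2695,1.0186,-1.1460,-0.6859,0.2511,0.4154,0.6461,12.1144,6.1054,-1.8763,0.0151
4,-0.3848,-0.5965,0.4142,-0.7255,-1.0245,0.7704,-0.8652,-0.3417,0.2533,0.4213,0.6426,11.3608,5.9688,-1.7681,0.0137
5,-0.3986,-0.5865,0.4029,-0.7291,-0.8177,0.5700,-0.6388,-0.1451,0.2556,0.4263,0.6395,10.6640,5.8384,-1.6564,0.0177
6,-0.4095,-0.5792,0.3947,-0.7304,-0.6427,0.4077,-0.4559,-0.0356,0.2576,0.4305,0.6368,10.0207,5.7152,-1.5447,0.0243
7,-0.4181,-0.5741,0.3890,-0.7304,-0.4946,0.2762,-0.3087,0.0184,0.2593,0.4339,0.6345,9.4276,5.5996,-1.4353,0.0321
8,-0.4245,-0.5707,0.3853,-0.7300,-0.3692,0.1696,-0.1905,0.0395,0.2608,0.4367,0.6326,8.8816,5.4917,-1.3297,0.0401
9,-0.4293,-0.5689,0.3831,-0.7293,-0.2629,0.0833,-0.0954,0.0470,0.2619,0.4388,0.6310,8.3795,5.3912,-1.2291,0.0475
10,-0.4325,-0.5681,0.3823,-0.7286,-0.1739,0.0153,-0.0210,0.0470,0.2628,0.4405,0.6297,7.9185,5.2972,-1.1339,0.0542
11,-0.4346,-0.5682,0.3823,-0.7280,-0.1116,-0.0145,0.0101,0.0342,0.2634,0.4417,0.6287,7.4957,5.2002,-1.0397,0.0600
12,-0.4360,-0.5685,0.3825,-0.7276,-0.0669,-0.0224,0.0169,0.0194,0.2638,0.4425,0.6279,7.1090,5.1049,-0.9495,0.0649
13,-0.4367,-0.5688,0.3828,-0.7274,-0.0298,-0.0258,0.0195,0.0099,0.2641,0.4430,0.6275,6.7561,5.0169,-0.8667,0.0691
14,-0.4369,-0.5692,0.3830,-0.7273,0.0001,-0.0252,0.0179,0.0034,0.2642,0.4431,0.6273,6.4377,4.9363,-0.7916,0.0726
15,-0.4367,-0.5696,0.3833,-0.7272,0.0225,-0.0200,0.0114,-0.0019,0.2643,0.4431,0.6273,6.1564,4.8634,-0.7244,0.0756
16,-0.4363,-0.5698,0.3834,-0.7273,0.0419,-0.0164,0.0074,-0.0038,0.2642,0.4428,0.6274,5.9041,4.7983,-0.6651,0.0782
17,-0.4355,-0.5701,0.3835,-0.7274,0.0590,-0.0149,0.0060,-0.0039,0.2641,0.4424,0.6278,5.6755,4.7397,-0.6122,0.0805
18,-0.4345,-0.5703,0.3836,-0.7274,0.0736,-0.0142,0.0057,-0.0037,0.2639,0.4419,0.6282,5.4682,4.6870,-0.5648,0.0827
19,-0.4333,-0.5705,0.3837,-0.7275,0.0857,-0.0138,0.0056,-0.0034,0.2637,0.4412,0.6287,5.2803,4.6393,-0.5222,0.0846
20,-0.4320,-0.5707,0.3837,-0.7275,0.0955,-0.0135,0.0056,-0.0033,0.2634,0.4405,0.6294,5.1103,4.5963,-0.4839,0.0864
21,-0.4305,-0.5709,0.3838,-0.7276,0.1033,-0.0132,0.0056,-0.0031,0.2631,0.4397,0.6300,4.9566,4.5575,-0.4495,0.0880
22,-0.4289,-0.5711,0.3839,-0.7276,0.1093,-0.0130,0.0056,-0.0030,0.2628,0.4388,0.6308,4.8179,4.5226,-0.4186,0.0895
23,-0.4272,-0.5713,0.3840,-0.7277,0.1137,-0.0128,0.0057,-0.0030,0.2624,0.4378,0.6315,4.6929,4.4913,-0.3911,0.0909
24,-0.4255,-0.5715,0.3841,-0.7277,0.1167,-0.0126,0.0057,-0.0029,0.2620,0.4369,0.6323,4.5804,4.4632,-0.3664,0.0921
25,-0.4237,-0.5717,0.3842,-0.7277,0.1185,-0.0124,0.0058,-0.0029,0.2617,0.4359,0.6331,4.4794,4.4381,-0.3445,0.0932
26,-0.4219,-0.5718,0.3843,-0.7278,0.1193,-0.0122,0.0058,-0.0028,0.2613,0.4349,0.6340,4.3888,4.4157,-0.3250,0.0943
27,-0.4201,-0.5720,0.3843,-0.7278,0.1193,-0.0120,0.0059,-0.0028,0.2609,0.4339,0.6348,4.3077,4.3957,-0.3077,0.0952
28,-0.4184,-0.5722,0.3844,-0.7279,0.1184,-0.0119,0.0060,-0.0028,0.2605,0.4329,0.6356,4.2353,4.3779,-0.2925,0.0960
29,-0.4166,-0.5724,0.3845,-0.7279,0.1170,-0.0117,0.0060,-0.0028,0.2601,0.4320,0.6364,4.1708,4.3622,-0.2790,0.0967
30,-0.4149,-0.5725,0.3846,-0.7280,0.1150,-0.0116,0.0061,-0.0028,0.2597,0.4310,0.6372,4.1134,4.3483,-0.2672,0.0974
31,-0.4132,-0.5727,0.3847,-0.7280,0.1125,-0.0114,0.0062,-0.0028,0.2593,0.4300,0.6380,-38.1436,-34.4614,-13.4882,2.0000
32,-0.4144,-0.5843,0.3781,-0.7376,-0.2790,-1.5253,-0.8771,-1.1954,0.2641,0.4279,0.6368,10.5670,10.3926,1.8653,-0.2127
33,-0.4181,-0.6052,0.3660,-0.7515,-0.2134,-1.2636,-0.7379,-0.6916,0.2739,0.4247,0.6338,9.9276,9.9173,1.8137,-0.2088
34,-0.4209,-0.6225,0.3560,-0.7593,-0.1559,-1.0467,-0.6093,-0.3798,0.2826,0.4220,0.6314,9.3425,9.4670,1.7386,-0.1960
35,-0.4228,-0.6368,0.3477,-0.7635,-0.1056,-0.8650,-0.4914,-0.1883,0.2901,0.4197,0.6294,8.8057,9.0421,1.6495,-0.1783
36,-0.4241,-0.6486,0.3412,-0.7654,-0.0616,-0.7113,-0.3845,-0.0719,0.2964,0.4177,0.6278,8.3127,8.6426,1.5524,-0.1582
37,-0.4247,-0.6583,0.3361,-0.7659,-0.0238,-0.5797,-0.2891,-0.0038,0.3016,0.4160,0.6265,7.8602,8.2682,1.4519,-0.1371
38,-0.4248,-0.6661,0.3324,-0.7657,0.0057,-0.4621,-0.2101,0.0264,0.3058,0.4145,0.6256,7.4495,7.9186,1.3509,-0.1156
39,-0.4246,-0.6723,0.3297,-0.7652,0.0264,-0.3538,-0.1480,0.0371,0.3089,0.4132,0.6250,7.0807,7.5934,1.2509,-0.0948
40,-0.4241,-0.6768,0.3279,-0.7646,0.0429,-0.2585,-0.0951,0.0410,0.3112,0.4122,0.6247,6.7449,7.2919,1.1534,-0.0753
41,-0.4233,-0.6801,0.3268,-0.7640,0.0566,-0.1761,-0.0490,0.0419,0.3126,0.4112,0.6246,,,,
# final eef position (m): 0.3126 0.4112 0.6246


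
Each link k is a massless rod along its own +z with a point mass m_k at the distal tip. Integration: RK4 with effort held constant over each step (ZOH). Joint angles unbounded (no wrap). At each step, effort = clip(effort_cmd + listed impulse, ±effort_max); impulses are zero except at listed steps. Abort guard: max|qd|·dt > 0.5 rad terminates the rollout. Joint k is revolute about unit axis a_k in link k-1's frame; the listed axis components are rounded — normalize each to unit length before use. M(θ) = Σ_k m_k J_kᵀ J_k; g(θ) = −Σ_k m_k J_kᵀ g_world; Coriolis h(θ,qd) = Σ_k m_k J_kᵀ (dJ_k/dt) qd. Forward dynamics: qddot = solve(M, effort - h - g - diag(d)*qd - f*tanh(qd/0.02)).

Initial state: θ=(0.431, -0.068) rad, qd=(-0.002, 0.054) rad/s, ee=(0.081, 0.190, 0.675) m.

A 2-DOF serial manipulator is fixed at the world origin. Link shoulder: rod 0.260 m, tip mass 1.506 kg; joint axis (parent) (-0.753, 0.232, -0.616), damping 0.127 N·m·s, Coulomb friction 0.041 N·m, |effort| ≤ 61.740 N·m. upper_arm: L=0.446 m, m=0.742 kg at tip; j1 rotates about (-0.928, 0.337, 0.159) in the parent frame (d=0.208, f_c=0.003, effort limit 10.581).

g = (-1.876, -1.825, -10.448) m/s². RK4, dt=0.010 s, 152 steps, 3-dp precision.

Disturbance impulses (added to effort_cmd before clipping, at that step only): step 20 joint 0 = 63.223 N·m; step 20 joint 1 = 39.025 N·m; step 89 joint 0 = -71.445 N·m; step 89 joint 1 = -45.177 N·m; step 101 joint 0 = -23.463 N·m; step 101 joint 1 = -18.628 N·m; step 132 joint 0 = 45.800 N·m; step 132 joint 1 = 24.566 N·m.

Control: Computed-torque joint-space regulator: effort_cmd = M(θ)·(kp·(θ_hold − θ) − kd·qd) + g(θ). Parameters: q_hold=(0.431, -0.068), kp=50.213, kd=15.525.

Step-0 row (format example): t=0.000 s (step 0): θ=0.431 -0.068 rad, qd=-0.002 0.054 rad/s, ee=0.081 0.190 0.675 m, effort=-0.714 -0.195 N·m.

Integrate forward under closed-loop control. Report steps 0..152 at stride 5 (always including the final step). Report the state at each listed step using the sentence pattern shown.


t=0.050 s (step 5): θ=0.431 -0.066 rad, qd=0.002 0.015 rad/s, ee=0.082 0.190 0.675 m, effort=-0.645 -0.139 N·m.
t=0.100 s (step 10): θ=0.431 -0.066 rad, qd=0.001 0.003 rad/s, ee=0.082 0.190 0.674 m, effort=-0.608 -0.111 N·m.
t=0.150 s (step 15): θ=0.431 -0.066 rad, qd=-0.000 -0.002 rad/s, ee=0.082 0.190 0.674 m, effort=-0.590 -0.097 N·m.
t=0.200 s (step 20): θ=0.431 -0.066 rad, qd=-0.001 -0.004 rad/s, ee=0.082 0.190 0.675 m, effort=61.740 10.581 N·m.
t=0.250 s (step 25): θ=0.646 -0.306 rad, qd=2.498 -2.624 rad/s, ee=0.074 0.211 0.662 m, effort=-6.592 -0.979 N·m.
t=0.300 s (step 30): θ=0.709 -0.368 rad, qd=0.394 -0.305 rad/s, ee=0.073 0.221 0.655 m, effort=-3.899 -0.382 N·m.
t=0.350 s (step 35): θ=0.708 -0.363 rad, qd=-0.320 0.382 rad/s, ee=0.074 0.222 0.655 m, effort=-2.483 -0.016 N·m.
t=0.400 s (step 40): θ=0.685 -0.338 rad, qd=-0.538 0.548 rad/s, ee=0.075 0.219 0.657 m, effort=-1.733 0.194 N·m.
t=0.450 s (step 45): θ=0.657 -0.311 rad, qd=-0.569 0.549 rad/s, ee=0.076 0.214 0.660 m, effort=-1.324 0.294 N·m.
t=0.500 s (step 50): θ=0.629 -0.284 rad, qd=-0.531 0.501 rad/s, ee=0.076 0.210 0.663 m, effort=-1.097 0.327 N·m.
t=0.550 s (step 55): θ=0.604 -0.261 rad, qd=-0.471 0.443 rad/s, ee=0.076 0.206 0.665 m, effort=-0.968 0.322 N·m.
t=0.600 s (step 60): θ=0.582 -0.240 rad, qd=-0.409 0.388 rad/s, ee=0.076 0.202 0.667 m, effort=-0.890 0.298 N·m.
t=0.650 s (step 65): θ=0.563 -0.222 rad, qd=-0.351 0.340 rad/s, ee=0.076 0.199 0.669 m, effort=-0.841 0.267 N·m.
t=0.700 s (step 70): θ=0.547 -0.206 rad, qd=-0.301 0.299 rad/s, ee=0.076 0.197 0.670 m, effort=-0.808 0.234 N·m.
t=0.750 s (step 75): θ=0.533 -0.192 rad, qd=-0.257 0.263 rad/s, ee=0.076 0.195 0.671 m, effort=-0.784 0.202 N·m.
t=0.800 s (step 80): θ=0.521 -0.180 rad, qd=-0.220 0.232 rad/s, ee=0.077 0.194 0.672 m, effort=-0.765 0.173 N·m.
t=0.850 s (step 85): θ=0.511 -0.169 rad, qd=-0.189 0.204 rad/s, ee=0.077 0.193 0.672 m, effort=-0.750 0.147 N·m.
t=0.900 s (step 90): θ=0.468 -0.120 rad, qd=-6.953 7.887 rad/s, ee=0.078 0.189 0.674 m, effort=8.920 1.943 N·m.
t=0.950 s (step 95): θ=0.262 0.102 rad, qd=-2.045 2.010 rad/s, ee=0.075 0.172 0.680 m, effort=4.490 1.328 N·m.
t=1.000 s (step 100): θ=0.211 0.148 rad, qd=-0.306 0.197 rad/s, ee=0.070 0.165 0.681 m, effort=2.214 0.579 N·m.
t=1.050 s (step 105): θ=0.173 0.169 rad, qd=-0.456 0.136 rad/s, ee=0.064 0.156 0.683 m, effort=3.571 1.335 N·m.
t=1.100 s (step 110): θ=0.172 0.162 rad, qd=0.252 -0.324 rad/s, ee=0.063 0.152 0.684 m, effort=1.783 0.483 N·m.
t=1.150 s (step 115): θ=0.191 0.143 rad, qd=0.467 -0.396 rad/s, ee=0.064 0.154 0.684 m, effort=0.841 0.020 N·m.
t=1.200 s (step 120): θ=0.215 0.124 rad, qd=0.509 -0.378 rad/s, ee=0.067 0.158 0.683 m, effort=0.326 -0.216 N·m.
t=1.250 s (step 125): θ=0.240 0.106 rad, qd=0.484 -0.342 rad/s, ee=0.070 0.163 0.682 m, effort=0.039 -0.325 N·m.
t=1.300 s (step 130): θ=0.263 0.089 rad, qd=0.437 -0.306 rad/s, ee=0.073 0.168 0.681 m, effort=-0.126 -0.366 N·m.
t=1.350 s (step 135): θ=0.386 -0.036 rad, qd=3.381 -3.397 rad/s, ee=0.077 0.180 0.678 m, effort=-5.864 -1.844 N·m.
t=1.400 s (step 140): θ=0.487 -0.129 rad, qd=1.033 -0.837 rad/s, ee=0.081 0.195 0.672 m, effort=-3.376 -1.098 N·m.
t=1.450 s (step 145): θ=0.514 -0.148 rad, qd=0.211 -0.081 rad/s, ee=0.083 0.201 0.670 m, effort=-2.082 -0.593 N·m.
t=1.500 s (step 150): θ=0.517 -0.146 rad, qd=-0.061 0.103 rad/s, ee=0.085 0.203 0.669 m, effort=-1.419 -0.288 N·m.
t=1.520 s (step 152): θ=0.515 -0.144 rad, qd=-0.101 0.115 rad/s, ee=0.085 0.202 0.669 m.


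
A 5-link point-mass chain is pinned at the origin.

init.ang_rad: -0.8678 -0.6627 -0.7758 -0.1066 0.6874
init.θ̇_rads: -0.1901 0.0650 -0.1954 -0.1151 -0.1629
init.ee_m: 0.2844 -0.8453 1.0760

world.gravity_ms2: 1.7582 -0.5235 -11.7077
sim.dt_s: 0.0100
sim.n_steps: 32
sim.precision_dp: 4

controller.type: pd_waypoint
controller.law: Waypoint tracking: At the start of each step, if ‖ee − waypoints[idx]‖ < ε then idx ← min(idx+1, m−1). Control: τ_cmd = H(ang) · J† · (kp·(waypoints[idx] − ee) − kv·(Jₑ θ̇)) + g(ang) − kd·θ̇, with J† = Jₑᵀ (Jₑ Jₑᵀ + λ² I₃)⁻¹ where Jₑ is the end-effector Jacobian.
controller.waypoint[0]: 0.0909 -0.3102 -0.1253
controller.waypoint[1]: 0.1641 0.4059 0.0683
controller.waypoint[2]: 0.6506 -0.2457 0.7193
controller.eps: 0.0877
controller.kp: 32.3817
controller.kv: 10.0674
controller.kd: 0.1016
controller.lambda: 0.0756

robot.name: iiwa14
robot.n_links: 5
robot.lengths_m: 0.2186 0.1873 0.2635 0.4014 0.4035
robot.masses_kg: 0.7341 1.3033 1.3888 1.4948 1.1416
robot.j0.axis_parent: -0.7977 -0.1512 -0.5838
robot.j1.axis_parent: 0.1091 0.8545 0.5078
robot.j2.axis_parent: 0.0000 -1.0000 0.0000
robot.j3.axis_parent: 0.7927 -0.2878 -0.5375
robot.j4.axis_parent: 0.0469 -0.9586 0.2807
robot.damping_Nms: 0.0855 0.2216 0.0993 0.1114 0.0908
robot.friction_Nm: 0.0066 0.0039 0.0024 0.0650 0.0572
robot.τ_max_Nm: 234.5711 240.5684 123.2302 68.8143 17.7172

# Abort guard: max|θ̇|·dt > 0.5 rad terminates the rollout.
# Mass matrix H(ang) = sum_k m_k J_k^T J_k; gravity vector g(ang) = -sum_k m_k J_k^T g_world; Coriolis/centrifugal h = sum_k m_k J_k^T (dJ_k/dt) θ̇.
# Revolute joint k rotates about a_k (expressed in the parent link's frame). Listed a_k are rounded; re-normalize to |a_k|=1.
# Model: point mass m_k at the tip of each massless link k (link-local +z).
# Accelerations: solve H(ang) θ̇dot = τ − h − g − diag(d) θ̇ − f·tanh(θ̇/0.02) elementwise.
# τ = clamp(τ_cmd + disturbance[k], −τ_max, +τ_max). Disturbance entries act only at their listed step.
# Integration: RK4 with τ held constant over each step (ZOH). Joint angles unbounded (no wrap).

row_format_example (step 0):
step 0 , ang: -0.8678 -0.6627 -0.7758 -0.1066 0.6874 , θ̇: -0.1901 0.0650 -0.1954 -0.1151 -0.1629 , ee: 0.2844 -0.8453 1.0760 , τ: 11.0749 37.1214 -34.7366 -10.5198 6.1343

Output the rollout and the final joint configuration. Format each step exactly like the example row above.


step 1 , ang: -0.8689 -0.6634 -0.7828 -0.1078 0.6956 , θ̇: -0.0227 -0.2005 -1.1929 -0.1257 1.7976 , ee: 0.2885 -0.8448 1.0733 , τ: 13.6027 33.6131 -30.7020 -10.3472 5.3770
step 2 , ang: -0.8683 -0.6663 -0.7989 -0.1090 0.7222 , θ̇: 0.1381 -0.3695 -2.0195 -0.0990 3.4924 , ee: 0.2918 -0.8431 1.0677 , τ: 16.2545 29.6764 -26.2144 -10.0147 4.8356
step 3 , ang: -0.8661 -0.6704 -0.8224 -0.1096 0.7643 , θ̇: 0.2948 -0.4227 -2.6538 -0.0256 4.9134 , ee: 0.2945 -0.8403 1.0593 , τ: 18.8451 25.3118 -21.3094 -9.4865 4.4334
step 4 , ang: -0.8625 -0.6744 -0.8512 -0.1094 0.8193 , θ̇: 0.4408 -0.3692 -3.0984 0.0823 6.0677 , ee: 0.2967 -0.8364 1.0483 , τ: 21.1777 20.6035 -16.1121 -8.7439 4.1063
step 5 , ang: -0.8574 -0.6774 -0.8836 -0.1078 0.8845 , θ̇: 0.5755 -0.2235 -3.3708 0.2351 6.9668 , ee: 0.2984 -0.8313 1.0349 , τ: 23.1365 15.7337 -10.8316 -7.8214 3.8022
step 6 , ang: -0.8510 -0.6786 -0.9180 -0.1045 0.9576 , θ̇: 0.6938 -0.0107 -3.4984 0.4277 7.6354 , ee: 0.2997 -0.8249 1.0193 , τ: 24.6396 10.9078 -5.6910 -6.7653 3.4825
step 7 , ang: -0.8436 -0.6774 -0.9531 -0.0992 1.0364 , θ̇: 0.7891 0.2402 -3.5119 0.6433 8.1066 , ee: 0.3007 -0.8174 1.0016 , τ: 25.6732 6.2986 -0.8681 -5.6295 3.1220
step 8 , ang: -0.8354 -0.6737 -0.9878 -0.0916 1.1190 , θ̇: 0.8558 0.5043 -3.4395 0.8629 8.4157 , ee: 0.3015 -0.8086 0.9821 , τ: 26.2918 2.0237 3.5255 -4.4701 2.7076
step 9 , ang: -0.8266 -0.6674 -1.0215 -0.0819 1.2041 , θ̇: 0.8910 0.7608 -3.3060 1.0686 8.5966 , ee: 0.3020 -0.7987 0.9611 , τ: 26.5977 -1.8568 7.4453 -3.3376 2.2356
step 10 , ang: -0.8177 -0.6585 -1.0537 -0.0703 1.2904 , θ̇: 0.8949 0.9949 -3.1324 1.2477 8.6786 , ee: 0.3022 -0.7877 0.9387 , τ: 26.7100 -5.3263 10.8948 -2.2716 1.7089
step 11 , ang: -0.8088 -0.6476 -1.0840 -0.0570 1.3772 , θ̇: 0.8707 1.1971 -2.9354 1.3947 8.6855 , ee: 0.3022 -0.7757 0.9151 , τ: 26.7355 -8.3951 13.9044 -1.2979 1.1351
step 12 , ang: -0.8004 -0.6347 -1.1123 -0.0425 1.4638 , θ̇: 0.8234 1.3629 -2.7279 1.5095 8.6358 , ee: 0.3020 -0.7628 0.8907 , τ: 26.7514 -11.0874 16.5150 -0.4280 0.5243
step 13 , ang: -0.7924 -0.6204 -1.1385 -0.0269 1.5497 , θ̇: 0.7584 1.4910 -2.5194 1.5960 8.5440 , ee: 0.3016 -0.7491 0.8655 , τ: 26.8021 -13.4338 18.7684 0.3377 -0.1122
step 14 , ang: -0.7852 -0.6050 -1.1627 -0.0106 1.6345 , θ̇: 0.6811 1.5823 -2.3168 1.6591 8.4211 , ee: 0.3011 -0.7349 0.8398 , τ: 26.9051 -15.4669 20.7035 1.0064 -0.7630
step 15 , ang: -0.7789 -0.5889 -1.1849 0.0062 1.7179 , θ̇: 0.5959 1.6389 -2.1245 1.7039 8.2758 , ee: 0.3004 -0.7202 0.8136 , τ: 27.0601 -17.2186 22.3558 1.5892 -1.4171
step 16 , ang: -0.7734 -0.5724 -1.2052 0.0234 1.7998 , θ̇: 0.5067 1.6636 -1.9453 1.7347 8.1149 , ee: 0.2997 -0.7052 0.7871 , τ: 27.2572 -18.7201 23.7569 2.0983 -2.0646
step 17 , ang: -0.7687 -0.5557 -1.2238 0.0409 1.8801 , θ̇: 0.4162 1.6591 -1.7807 1.7551 7.9437 , ee: 0.2988 -0.6899 0.7604 , τ: 27.4834 -20.0005 24.9356 2.5457 -2.6967
step 18 , ang: -0.7650 -0.5393 -1.2409 0.0585 1.9586 , θ̇: 0.3267 1.6284 -1.6315 1.7677 7.7663 , ee: 0.2979 -0.6746 0.7337 , τ: 27.7255 -21.0869 25.9186 2.9421 -3.3062
step 19 , ang: -0.7622 -0.5232 -1.2565 0.0763 2.0353 , θ̇: 0.2401 1.5743 -1.4977 1.7745 7.5862 , ee: 0.2969 -0.6592 0.7070 , τ: 27.9730 -22.0044 26.7301 3.2965 -3.8870
step 20 , ang: -0.7602 -0.5079 -1.2709 0.0940 2.1103 , θ̇: 0.1576 1.4993 -1.3790 1.7771 7.4058 , ee: 0.2960 -0.6439 0.6804 , τ: 28.2179 -22.7761 27.3926 3.6167 -4.4342
step 21 , ang: -0.7590 -0.4933 -1.2841 0.1118 2.1834 , θ̇: 0.0804 1.4058 -1.2748 1.7771 7.2271 , ee: 0.2950 -0.6287 0.6540 , τ: 28.4555 -23.4227 27.9270 3.9090 -4.9442
step 22 , ang: -0.7586 -0.4798 -1.2964 0.1296 2.2548 , θ̇: 0.0093 1.2962 -1.1844 1.7755 7.0516 , ee: 0.2940 -0.6137 0.6279 , τ: 28.6835 -23.9632 28.3521 4.1787 -5.4145
step 23 , ang: -0.7588 -0.4674 -1.3079 0.1474 2.3244 , θ̇: -0.0549 1.1726 -1.1070 1.7736 6.8805 , ee: 0.2931 -0.5989 0.6021 , τ: 28.9011 -24.4145 28.6850 4.4300 -5.8431
step 24 , ang: -0.7597 -0.4564 -1.3186 0.1651 2.3923 , θ̇: -0.1118 1.0372 -1.0415 1.7727 6.7147 , ee: 0.2922 -0.5845 0.5767 , τ: 29.1114 -24.7921 28.9416 4.6665 -6.2292
step 25 , ang: -0.7610 -0.4467 -1.3287 0.1828 2.4587 , θ̇: -0.1611 0.8919 -0.9871 1.7739 6.5548 , ee: 0.2913 -0.5704 0.5518 , τ: 29.3185 -25.1095 29.1358 4.8914 -6.5723
step 26 , ang: -0.7629 -0.4386 -1.3384 0.2006 2.5234 , θ̇: -0.2023 0.7387 -0.9427 1.7787 6.4013 , ee: 0.2905 -0.5566 0.5274 , τ: 29.5273 -25.3787 29.2797 5.1070 -6.8728
step 27 , ang: -0.7651 -0.4320 -1.3476 0.2185 2.5867 , θ̇: -0.2353 0.5797 -0.9074 1.7887 6.2548 , ee: 0.2898 -0.5432 0.5036 , τ: 29.7441 -25.6099 29.3838 5.3158 -7.1314
step 28 , ang: -0.7675 -0.4270 -1.3566 0.2364 2.6485 , θ̇: -0.2598 0.4166 -0.8803 1.8056 6.1155 , ee: 0.2892 -0.5303 0.4803 , τ: 29.9758 -25.8112 29.4563 5.5194 -7.3493
step 29 , ang: -0.7702 -0.4237 -1.3653 0.2546 2.7090 , θ̇: -0.2757 0.2513 -0.8606 1.8314 5.9841 , ee: 0.2887 -0.5178 0.4577 , τ: 30.2304 -25.9886 29.5031 5.7191 -7.5279
step 30 , ang: -0.7730 -0.4220 -1.3738 0.2731 2.7682 , θ̇: -0.2828 0.0858 -0.8475 1.8680 5.8608 , ee: 0.2884 -0.5058 0.4357 , τ: 30.5166 -26.1449 29.5269 5.9154 -7.6690
step 31 , ang: -0.7758 -0.4219 -1.3822 0.2920 2.8262 , θ̇: -0.2811 -0.0779 -0.8404 1.9178 5.7464 , ee: 0.2881 -0.4944 0.4144 , τ: 30.8429 -26.2787 29.5266 6.1076 -7.7747
step 32 , ang: -0.7786 -0.4235 -1.3906 0.3115 2.8832 , θ̇: -0.2701 -0.2380 -0.8389 1.9830 5.6412 , ee: 0.2880 -0.4835 0.3938
final ang (rad): -0.7786 -0.4235 -1.3906 0.3115 2.8832


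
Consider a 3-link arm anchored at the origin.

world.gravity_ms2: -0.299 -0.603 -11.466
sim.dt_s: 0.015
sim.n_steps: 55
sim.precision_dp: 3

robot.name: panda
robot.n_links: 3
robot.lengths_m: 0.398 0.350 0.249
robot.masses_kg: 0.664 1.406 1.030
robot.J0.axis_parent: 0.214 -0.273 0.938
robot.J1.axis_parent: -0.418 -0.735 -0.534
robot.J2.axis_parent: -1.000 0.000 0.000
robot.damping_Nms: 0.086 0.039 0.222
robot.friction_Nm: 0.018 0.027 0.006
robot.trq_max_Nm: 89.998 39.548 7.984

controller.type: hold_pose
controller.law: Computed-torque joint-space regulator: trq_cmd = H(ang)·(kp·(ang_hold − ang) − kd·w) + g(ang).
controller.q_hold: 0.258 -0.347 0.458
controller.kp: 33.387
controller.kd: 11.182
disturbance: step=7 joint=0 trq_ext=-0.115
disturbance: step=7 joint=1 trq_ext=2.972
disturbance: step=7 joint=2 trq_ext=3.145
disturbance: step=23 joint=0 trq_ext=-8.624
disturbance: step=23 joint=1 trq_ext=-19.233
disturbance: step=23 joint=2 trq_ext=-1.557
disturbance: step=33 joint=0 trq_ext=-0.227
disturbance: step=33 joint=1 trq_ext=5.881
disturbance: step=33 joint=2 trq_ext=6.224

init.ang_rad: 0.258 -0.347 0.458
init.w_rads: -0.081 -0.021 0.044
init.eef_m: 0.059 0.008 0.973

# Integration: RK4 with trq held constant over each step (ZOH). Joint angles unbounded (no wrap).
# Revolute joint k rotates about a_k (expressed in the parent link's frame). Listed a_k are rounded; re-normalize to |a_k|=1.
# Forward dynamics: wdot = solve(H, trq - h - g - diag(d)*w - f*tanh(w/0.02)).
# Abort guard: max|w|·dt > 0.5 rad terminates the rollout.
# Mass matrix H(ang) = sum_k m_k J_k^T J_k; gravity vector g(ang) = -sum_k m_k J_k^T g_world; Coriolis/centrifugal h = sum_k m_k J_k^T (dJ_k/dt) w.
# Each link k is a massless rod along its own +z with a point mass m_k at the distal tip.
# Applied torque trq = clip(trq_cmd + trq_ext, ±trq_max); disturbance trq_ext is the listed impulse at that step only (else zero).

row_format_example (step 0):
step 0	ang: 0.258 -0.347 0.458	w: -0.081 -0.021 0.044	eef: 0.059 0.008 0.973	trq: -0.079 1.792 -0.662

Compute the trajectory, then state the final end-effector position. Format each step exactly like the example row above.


step 1	ang: 0.257 -0.347 0.459	w: -0.067 -0.016 0.032	eef: 0.059 0.009 0.973	trq: -0.102 1.769 -0.658
step 2	ang: 0.256 -0.347 0.459	w: -0.054 -0.013 0.024	eef: 0.059 0.009 0.973	trq: -0.123 1.748 -0.655
step 3	ang: 0.255 -0.348 0.459	w: -0.042 -0.010 0.017	eef: 0.059 0.009 0.973	trq: -0.141 1.730 -0.653
step 4	ang: 0.255 -0.348 0.460	w: -0.031 -0.009 0.013	eef: 0.060 0.009 0.973	trq: -0.157 1.714 -0.651
step 5	ang: 0.254 -0.348 0.460	w: -0.022 -0.007 0.009	eef: 0.060 0.009 0.973	trq: -0.171 1.700 -0.650
step 6	ang: 0.254 -0.348 0.460	w: -0.015 -0.006 0.006	eef: 0.060 0.009 0.973	trq: -0.184 1.688 -0.649
step 7	ang: 0.254 -0.348 0.460	w: -0.009 -0.005 0.004	eef: 0.060 0.009 0.973	trq: -0.309 4.649 2.497
step 8	ang: 0.254 -0.348 0.465	w: -0.022 0.012 0.707	eef: 0.059 0.011 0.973	trq: -0.183 1.150 -1.189
step 9	ang: 0.253 -0.348 0.475	w: -0.034 0.029 0.537	eef: 0.058 0.013 0.972	trq: -0.195 1.195 -1.126
step 10	ang: 0.253 -0.347 0.482	w: -0.036 0.035 0.404	eef: 0.057 0.014 0.972	trq: -0.205 1.236 -1.073
step 11	ang: 0.252 -0.347 0.487	w: -0.032 0.036 0.301	eef: 0.057 0.015 0.971	trq: -0.215 1.273 -1.027
step 12	ang: 0.252 -0.346 0.491	w: -0.025 0.033 0.220	eef: 0.056 0.016 0.971	trq: -0.223 1.308 -0.988
step 13	ang: 0.251 -0.346 0.494	w: -0.017 0.027 0.156	eef: 0.056 0.017 0.971	trq: -0.230 1.339 -0.954
step 14	ang: 0.251 -0.345 0.496	w: -0.009 0.022 0.105	eef: 0.055 0.018 0.971	trq: -0.236 1.367 -0.925
step 15	ang: 0.251 -0.345 0.497	w: -0.003 0.017 0.064	eef: 0.055 0.018 0.971	trq: -0.240 1.392 -0.899
step 16	ang: 0.251 -0.345 0.497	w: 0.001 0.013 0.030	eef: 0.055 0.018 0.971	trq: -0.243 1.415 -0.877
step 17	ang: 0.251 -0.345 0.498	w: 0.005 0.009 0.004	eef: 0.055 0.018 0.971	trq: -0.245 1.434 -0.858
step 18	ang: 0.251 -0.345 0.498	w: 0.008 0.005 -0.015	eef: 0.055 0.018 0.971	trq: -0.246 1.452 -0.841
step 19	ang: 0.251 -0.345 0.497	w: 0.010 0.002 -0.029	eef: 0.055 0.018 0.971	trq: -0.247 1.466 -0.828
step 20	ang: 0.252 -0.345 0.497	w: 0.012 -0.000 -0.040	eef: 0.055 0.018 0.971	trq: -0.247 1.479 -0.815
step 21	ang: 0.252 -0.345 0.496	w: 0.012 -0.002 -0.049	eef: 0.055 0.018 0.971	trq: -0.247 1.490 -0.805
step 22	ang: 0.252 -0.345 0.495	w: 0.013 -0.003 -0.056	eef: 0.055 0.017 0.971	trq: -0.247 1.500 -0.795
step 23	ang: 0.252 -0.345 0.494	w: 0.013 -0.004 -0.061	eef: 0.055 0.017 0.971	trq: -8.871 -17.724 -2.343
step 24	ang: 0.258 -0.356 0.502	w: 0.811 -1.549 0.980	eef: 0.057 0.017 0.970	trq: 1.255 4.863 -0.488
step 25	ang: 0.269 -0.377 0.514	w: 0.638 -1.246 0.655	eef: 0.062 0.017 0.968	trq: 1.109 4.538 -0.472
step 26	ang: 0.278 -0.394 0.522	w: 0.494 -0.989 0.421	eef: 0.065 0.016 0.966	trq: 0.977 4.244 -0.471
step 27	ang: 0.284 -0.407 0.527	w: 0.374 -0.772 0.253	eef: 0.068 0.016 0.965	trq: 0.856 3.980 -0.478
step 28	ang: 0.289 -0.417 0.530	w: 0.274 -0.590 0.132	eef: 0.071 0.015 0.965	trq: 0.746 3.743 -0.491
step 29	ang: 0.292 -0.425 0.531	w: 0.191 -0.438 0.046	eef: 0.073 0.015 0.964	trq: 0.646 3.528 -0.507
step 30	ang: 0.295 -0.431 0.531	w: 0.124 -0.311 -0.016	eef: 0.075 0.014 0.964	trq: 0.555 3.335 -0.525
step 31	ang: 0.296 -0.435 0.531	w: 0.071 -0.206 -0.057	eef: 0.076 0.014 0.963	trq: 0.471 3.162 -0.544
step 32	ang: 0.297 -0.437 0.530	w: 0.028 -0.120 -0.086	eef: 0.077 0.014 0.963	trq: 0.396 3.004 -0.563
step 33	ang: 0.297 -0.438 0.528	w: -0.002 -0.050 -0.104	eef: 0.078 0.013 0.963	trq: 0.099 8.744 5.644
step 34	ang: 0.293 -0.436 0.536	w: -0.502 0.327 1.092	eef: 0.077 0.015 0.963	trq: 0.294 1.704 -1.670
step 35	ang: 0.286 -0.431 0.550	w: -0.435 0.336 0.805	eef: 0.075 0.019 0.962	trq: 0.222 1.666 -1.565
step 36	ang: 0.280 -0.426 0.560	w: -0.370 0.330 0.578	eef: 0.073 0.022 0.962	trq: 0.160 1.641 -1.474
step 37	ang: 0.275 -0.421 0.567	w: -0.309 0.317 0.400	eef: 0.071 0.025 0.961	trq: 0.106 1.624 -1.397
step 38	ang: 0.271 -0.417 0.572	w: -0.253 0.298 0.260	eef: 0.070 0.026 0.961	trq: 0.059 1.613 -1.330
step 39	ang: 0.268 -0.412 0.575	w: -0.203 0.277 0.150	eef: 0.069 0.028 0.961	trq: 0.017 1.606 -1.272
step 40	ang: 0.265 -0.408 0.577	w: -0.159 0.254 0.065	eef: 0.068 0.028 0.961	trq: -0.019 1.603 -1.222
step 41	ang: 0.263 -0.405 0.578	w: -0.121 0.232 -0.001	eef: 0.067 0.029 0.961	trq: -0.051 1.601 -1.178
step 42	ang: 0.261 -0.402 0.577	w: -0.086 0.209 -0.049	eef: 0.066 0.029 0.961	trq: -0.079 1.601 -1.141
step 43	ang: 0.260 -0.399 0.576	w: -0.057 0.187 -0.085	eef: 0.065 0.029 0.962	trq: -0.104 1.602 -1.108
step 44	ang: 0.260 -0.396 0.575	w: -0.031 0.167 -0.113	eef: 0.065 0.029 0.962	trq: -0.126 1.604 -1.079
step 45	ang: 0.259 -0.394 0.573	w: -0.011 0.150 -0.134	eef: 0.064 0.029 0.962	trq: -0.144 1.606 -1.053
step 46	ang: 0.259 -0.391 0.571	w: 0.002 0.136 -0.151	eef: 0.063 0.029 0.962	trq: -0.159 1.608 -1.030
step 47	ang: 0.259 -0.389 0.568	w: 0.011 0.125 -0.164	eef: 0.063 0.029 0.963	trq: -0.170 1.611 -1.008
step 48	ang: 0.259 -0.388 0.566	w: 0.017 0.116 -0.174	eef: 0.062 0.028 0.963	trq: -0.179 1.613 -0.989
step 49	ang: 0.260 -0.386 0.563	w: 0.022 0.107 -0.181	eef: 0.062 0.028 0.963	trq: -0.187 1.616 -0.972
step 50	ang: 0.260 -0.384 0.560	w: 0.025 0.100 -0.185	eef: 0.062 0.027 0.964	trq: -0.194 1.618 -0.956
step 51	ang: 0.261 -0.383 0.558	w: 0.027 0.093 -0.187	eef: 0.061 0.027 0.964	trq: -0.199 1.620 -0.941
step 52	ang: 0.261 -0.382 0.555	w: 0.029 0.086 -0.187	eef: 0.061 0.026 0.964	trq: -0.204 1.622 -0.927
step 53	ang: 0.261 -0.380 0.552	w: 0.030 0.080 -0.186	eef: 0.061 0.025 0.965	trq: -0.208 1.625 -0.915
step 54	ang: 0.262 -0.379 0.549	w: 0.030 0.074 -0.184	eef: 0.060 0.025 0.965	trq: -0.212 1.627 -0.903
step 55	ang: 0.262 -0.378 0.546	w: 0.030 0.069 -0.181	eef: 0.060 0.024 0.965
final eef position (m): 0.060 0.024 0.965


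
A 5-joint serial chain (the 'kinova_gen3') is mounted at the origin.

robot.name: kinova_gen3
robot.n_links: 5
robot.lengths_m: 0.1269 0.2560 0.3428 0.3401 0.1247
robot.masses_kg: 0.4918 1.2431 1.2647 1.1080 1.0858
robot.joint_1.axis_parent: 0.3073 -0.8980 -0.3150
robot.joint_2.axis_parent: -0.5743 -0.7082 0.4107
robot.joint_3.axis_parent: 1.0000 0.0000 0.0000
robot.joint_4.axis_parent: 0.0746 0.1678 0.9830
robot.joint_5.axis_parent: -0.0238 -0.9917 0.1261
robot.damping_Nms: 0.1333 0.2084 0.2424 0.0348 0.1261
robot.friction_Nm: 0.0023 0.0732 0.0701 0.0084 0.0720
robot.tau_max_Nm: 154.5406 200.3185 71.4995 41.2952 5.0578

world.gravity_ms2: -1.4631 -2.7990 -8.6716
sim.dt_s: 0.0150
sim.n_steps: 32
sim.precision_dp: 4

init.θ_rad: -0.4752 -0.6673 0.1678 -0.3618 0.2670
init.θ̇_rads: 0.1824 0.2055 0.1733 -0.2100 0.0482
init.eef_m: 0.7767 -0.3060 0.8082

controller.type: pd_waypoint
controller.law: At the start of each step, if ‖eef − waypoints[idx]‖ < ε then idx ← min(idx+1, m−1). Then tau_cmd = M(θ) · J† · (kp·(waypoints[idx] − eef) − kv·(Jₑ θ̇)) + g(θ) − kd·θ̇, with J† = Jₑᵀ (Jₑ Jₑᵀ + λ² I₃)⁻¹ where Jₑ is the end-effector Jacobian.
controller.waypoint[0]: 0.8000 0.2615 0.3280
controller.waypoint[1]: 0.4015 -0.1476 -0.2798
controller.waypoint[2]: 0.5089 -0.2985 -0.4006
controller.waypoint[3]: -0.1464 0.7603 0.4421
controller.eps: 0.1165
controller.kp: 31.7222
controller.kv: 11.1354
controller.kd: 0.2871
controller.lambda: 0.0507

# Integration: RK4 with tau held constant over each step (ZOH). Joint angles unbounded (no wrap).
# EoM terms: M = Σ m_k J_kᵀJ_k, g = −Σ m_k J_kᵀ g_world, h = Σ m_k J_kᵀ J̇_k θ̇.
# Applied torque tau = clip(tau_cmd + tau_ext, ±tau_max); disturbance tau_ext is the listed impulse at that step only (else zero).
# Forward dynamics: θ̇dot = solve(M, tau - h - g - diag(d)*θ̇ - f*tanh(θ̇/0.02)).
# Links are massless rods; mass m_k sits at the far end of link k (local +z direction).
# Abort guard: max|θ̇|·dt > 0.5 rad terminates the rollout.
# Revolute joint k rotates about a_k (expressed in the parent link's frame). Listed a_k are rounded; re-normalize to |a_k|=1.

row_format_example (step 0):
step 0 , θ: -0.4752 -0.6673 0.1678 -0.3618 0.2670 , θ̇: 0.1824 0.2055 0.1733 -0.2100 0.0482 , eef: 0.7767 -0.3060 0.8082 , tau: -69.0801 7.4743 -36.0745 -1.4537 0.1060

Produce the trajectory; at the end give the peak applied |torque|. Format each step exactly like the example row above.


step 1 , θ: -0.4769 -0.6628 0.1735 -0.3634 0.2811 , θ̇: -0.3999 0.3966 0.5772 -0.0377 1.7667 , eef: 0.7742 -0.3053 0.8103 , tau: -58.7387 7.9903 -31.5207 -1.4002 -0.2440
step 2 , θ: -0.4867 -0.6553 0.1855 -0.3704 0.3109 , θ̇: -0.9103 0.5930 1.0086 -0.7512 2.2240 , eef: 0.7745 -0.3018 0.8098 , tau: -48.1789 9.6030 -27.5182 -1.2026 -0.1371
step 3 , θ: -0.5033 -0.6452 0.2023 -0.3774 0.3479 , θ̇: -1.2900 0.7555 1.2202 -0.1234 2.6967 , eef: 0.7776 -0.2962 0.8066 , tau: -38.9876 12.0136 -24.6697 -1.4572 -0.0365
step 4 , θ: -0.5255 -0.6324 0.2233 -0.3841 0.3873 , θ̇: -1.6593 0.9501 1.5575 -0.6475 2.5984 , eef: 0.7831 -0.2890 0.8010 , tau: -29.7669 14.4467 -21.9127 -1.3534 0.2134
step 5 , θ: -0.5524 -0.6169 0.2479 -0.3899 0.4272 , θ̇: -1.9293 1.1184 1.7154 -0.1052 2.7221 , eef: 0.7905 -0.2804 0.7932 , tau: -21.9687 17.0026 -19.9980 -1.5753 0.3579
step 6 , θ: -0.5832 -0.5986 0.2755 -0.3934 0.4664 , θ̇: -2.1846 1.3157 1.9532 -0.2946 2.5237 , eef: 0.7994 -0.2707 0.7835 , tau: -14.3983 19.1504 -18.0617 -1.5429 0.5617
step 7 , θ: -0.6174 -0.5776 0.3057 -0.3958 0.5036 , θ̇: -2.3718 1.4965 2.0859 -0.0122 2.4342 , eef: 0.8093 -0.2600 0.7723 , tau: -7.8980 20.9958 -16.5595 -1.6427 0.6922
step 8 , θ: -0.6541 -0.5537 0.3380 -0.3958 0.5385 , θ̇: -2.5276 1.6844 2.2239 0.0187 2.2325 , eef: 0.8199 -0.2483 0.7599 , tau: -1.8927 22.3339 -15.0893 -1.6412 0.8221
step 9 , θ: -0.6928 -0.5272 0.3720 -0.3946 0.5707 , θ̇: -2.6373 1.8603 2.3100 0.1373 2.0570 , eef: 0.8308 -0.2358 0.7464 , tau: 3.3937 23.2296 -13.7835 -1.6529 0.9126
step 10 , θ: -0.7329 -0.4982 0.4069 -0.3917 0.6002 , θ̇: -2.7087 2.0244 2.3602 0.2436 1.8807 , eef: 0.8417 -0.2225 0.7321 , tau: 8.0848 23.7054 -12.5797 -1.6505 0.9783
step 11 , θ: -0.7737 -0.4668 0.4423 -0.3873 0.6272 , θ̇: -2.7451 2.1732 2.3755 0.3375 1.7158 , eef: 0.8525 -0.2086 0.7173 , tau: 12.2235 23.8187 -11.4725 -1.6385 1.0206
step 12 , θ: -0.8149 -0.4333 0.4777 -0.3815 0.6518 , θ̇: -2.7507 2.3040 2.3592 0.4142 1.5676 , eef: 0.8629 -0.1941 0.7021 , tau: 15.8543 23.6381 -10.4618 -1.6193 1.0429
step 13 , θ: -0.8559 -0.3980 0.5126 -0.3747 0.6744 , θ̇: -2.7296 2.4150 2.3153 0.4731 1.4389 , eef: 0.8727 -0.1790 0.6867 , tau: 19.0146 23.2355 -9.5533 -1.5962 1.0486
step 14 , θ: -0.8965 -0.3612 0.5467 -0.3671 0.6952 , θ̇: -2.6864 2.5055 2.2484 0.5150 1.3297 , eef: 0.8820 -0.1636 0.6712 , tau: 21.7386 22.6788 -8.7539 -1.5718 1.0414
step 15 , θ: -0.9362 -0.3233 0.5796 -0.3591 0.7145 , θ̇: -2.6255 2.5757 2.1633 0.5414 1.2385 , eef: 0.8907 -0.1478 0.6558 , tau: 24.0588 22.0268 -8.0686 -1.5485 1.0246
step 16 , θ: -0.9750 -0.2844 0.6112 -0.3507 0.7325 , θ̇: -2.5511 2.6262 2.0648 0.5550 1.1627 , eef: 0.8986 -0.1318 0.6405 , tau: 26.0075 21.3281 -7.4997 -1.5279 1.0011
step 17 , θ: -1.0126 -0.2449 0.6412 -0.3422 0.7496 , θ̇: -2.4668 2.6586 1.9574 0.5584 1.0994 , eef: 0.9058 -0.1156 0.6255 , tau: 27.6173 20.6198 -7.0462 -1.5115 0.9732
step 18 , θ: -1.0488 -0.2050 0.6695 -0.3337 0.7657 , θ̇: -2.3761 2.6745 1.8451 0.5542 1.0458 , eef: 0.9123 -0.0995 0.6109 , tau: 28.9214 19.9287 -6.7035 -1.4998 0.9427
step 19 , θ: -1.0837 -0.1650 0.6962 -0.3253 0.7811 , θ̇: -2.2816 2.6761 1.7313 0.5446 0.9996 , eef: 0.9181 -0.0833 0.5966 , tau: 29.9529 19.2728 -6.4646 -1.4934 0.9110
step 20 , θ: -1.1171 -0.1250 0.7212 -0.3171 0.7959 , θ̇: -2.1856 2.6653 1.6187 0.5316 0.9589 , eef: 0.9233 -0.0673 0.5828 , tau: 30.7440 18.6628 -6.3204 -1.4920 0.8790
step 21 , θ: -1.1491 -0.0853 0.7445 -0.3091 0.8101 , θ̇: -2.0899 2.6444 1.5095 0.5167 0.9221 , eef: 0.9277 -0.0515 0.5694 , tau: 31.3257 18.1038 -6.2610 -1.4955 0.8471
step 22 , θ: -1.1797 -0.0460 0.7662 -0.3014 0.8237 , θ̇: -1.9956 2.6152 1.4051 0.5010 0.8882 , eef: 0.9316 -0.0360 0.5566 , tau: 31.7270 17.5970 -6.2757 -1.5033 0.8157
step 23 , θ: -1.2089 -0.0071 0.7864 -0.2939 0.8369 , θ̇: -1.9039 2.5796 1.3067 0.4851 0.8567 , eef: 0.9349 -0.0208 0.5443 , tau: 31.9746 17.1412 -6.3540 -1.5148 0.7848
step 24 , θ: -1.2368 0.0311 0.8053 -0.2866 0.8495 , θ̇: -1.8153 2.5391 1.2150 0.4695 0.8270 , eef: 0.9376 -0.0059 0.5325 , tau: 32.0924 16.7331 -6.4861 -1.5296 0.7544
step 25 , θ: -1.2633 0.0688 0.8227 -0.2796 0.8618 , θ̇: -1.7302 2.4950 1.1300 0.4546 0.7990 , eef: 0.9399 0.0085 0.5213 , tau: 32.1020 16.3688 -6.6628 -1.5468 0.7246
step 26 , θ: -1.2886 0.1058 0.8390 -0.2728 0.8736 , θ̇: -1.6489 2.4485 1.0520 0.4406 0.7724 , eef: 0.9416 0.0225 0.5107 , tau: 32.0222 16.0439 -6.8758 -1.5660 0.6953
step 27 , θ: -1.3127 0.1421 0.8542 -0.2662 0.8851 , θ̇: -1.5715 2.4005 0.9808 0.4274 0.7472 , eef: 0.9429 0.0361 0.5006 , tau: 31.8695 15.7539 -7.1178 -1.5866 0.6663
step 28 , θ: -1.3357 0.1777 0.8683 -0.2598 0.8961 , θ̇: -1.4979 2.3518 0.9160 0.4152 0.7233 , eef: 0.9438 0.0492 0.4910 , tau: 31.6580 15.4946 -7.3823 -1.6082 0.6377
step 29 , θ: -1.3577 0.2125 0.8815 -0.2536 0.9068 , θ̇: -1.4281 2.3028 0.8573 0.4038 0.7006 , eef: 0.9444 0.0617 0.4820 , tau: 31.3999 15.2619 -7.6638 -1.6303 0.6094
step 30 , θ: -1.3786 0.2466 0.8939 -0.2475 0.9172 , θ̇: -1.3620 2.2541 0.8043 0.3933 0.6791 , eef: 0.9445 0.0738 0.4734 , tau: 31.1056 15.0523 -7.9575 -1.6526 0.5813
step 31 , θ: -1.3985 0.2800 0.9056 -0.2416 0.9273 , θ̇: -1.2993 2.2059 0.7564 0.3837 0.6587 , eef: 0.9444 0.0854 0.4654 , tau: 30.7837 14.8626 -8.2594 -1.6748 0.5536
step 32 , θ: -1.4175 0.3127 0.9165 -0.2359 0.9370 , θ̇: -1.2399 2.1585 0.7133 0.3749 0.6393 , eef: 0.9440 0.0965 0.4578
max |tau| (N·m): 69.0801


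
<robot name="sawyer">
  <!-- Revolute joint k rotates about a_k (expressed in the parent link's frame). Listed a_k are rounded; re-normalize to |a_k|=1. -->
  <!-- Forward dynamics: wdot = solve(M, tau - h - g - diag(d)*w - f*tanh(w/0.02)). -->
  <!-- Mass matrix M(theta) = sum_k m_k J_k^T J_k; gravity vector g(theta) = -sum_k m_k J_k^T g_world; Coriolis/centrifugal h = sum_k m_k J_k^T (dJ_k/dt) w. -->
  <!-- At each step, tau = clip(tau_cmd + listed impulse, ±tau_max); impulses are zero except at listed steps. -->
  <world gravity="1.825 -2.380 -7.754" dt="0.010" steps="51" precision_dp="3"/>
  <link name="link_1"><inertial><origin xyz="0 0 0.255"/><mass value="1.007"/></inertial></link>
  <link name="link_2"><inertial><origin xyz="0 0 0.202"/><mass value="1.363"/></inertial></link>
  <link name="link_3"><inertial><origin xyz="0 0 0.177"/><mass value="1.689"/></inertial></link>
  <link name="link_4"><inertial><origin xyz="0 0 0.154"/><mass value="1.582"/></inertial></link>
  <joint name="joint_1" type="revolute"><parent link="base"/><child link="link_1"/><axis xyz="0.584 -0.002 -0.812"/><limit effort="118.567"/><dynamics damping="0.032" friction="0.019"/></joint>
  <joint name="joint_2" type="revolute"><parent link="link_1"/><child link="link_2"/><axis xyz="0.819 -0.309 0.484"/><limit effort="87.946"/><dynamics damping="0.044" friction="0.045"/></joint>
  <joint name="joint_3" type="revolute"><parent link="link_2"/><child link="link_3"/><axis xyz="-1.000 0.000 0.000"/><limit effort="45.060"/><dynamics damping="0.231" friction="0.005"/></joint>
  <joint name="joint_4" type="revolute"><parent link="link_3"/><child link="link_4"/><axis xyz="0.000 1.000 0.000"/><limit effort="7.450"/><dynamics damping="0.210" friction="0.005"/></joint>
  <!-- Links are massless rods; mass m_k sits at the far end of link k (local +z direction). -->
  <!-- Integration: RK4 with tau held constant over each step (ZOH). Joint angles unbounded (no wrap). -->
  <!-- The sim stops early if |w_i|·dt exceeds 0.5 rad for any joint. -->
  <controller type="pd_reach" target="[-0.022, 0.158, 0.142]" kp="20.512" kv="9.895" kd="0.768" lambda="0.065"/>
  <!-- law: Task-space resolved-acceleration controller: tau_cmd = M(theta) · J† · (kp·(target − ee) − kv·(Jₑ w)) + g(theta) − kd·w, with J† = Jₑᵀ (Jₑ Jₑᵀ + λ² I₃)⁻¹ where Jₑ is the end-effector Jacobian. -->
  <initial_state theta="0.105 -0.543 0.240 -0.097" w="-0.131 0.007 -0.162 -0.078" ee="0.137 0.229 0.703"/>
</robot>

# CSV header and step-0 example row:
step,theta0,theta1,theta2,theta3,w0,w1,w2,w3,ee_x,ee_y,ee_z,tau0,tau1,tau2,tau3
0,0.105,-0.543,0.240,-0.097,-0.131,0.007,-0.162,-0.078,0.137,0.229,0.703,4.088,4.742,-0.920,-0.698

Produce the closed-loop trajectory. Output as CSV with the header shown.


step,theta0,theta1,theta2,theta3,w0,w1,w2,w3,ee_x,ee_y,ee_z,tau0,tau1,tau2,tau3
1,0.105,-0.542,0.242,-0.100,0.153,0.158,0.549,-0.473,0.137,0.229,0.702,3.789,4.927,-1.687,-0.410
2,0.108,-0.540,0.250,-0.106,0.365,0.244,1.019,-0.705,0.137,0.230,0.702,3.347,5.081,-2.161,-0.280
3,0.112,-0.537,0.262,-0.113,0.527,0.286,1.329,-0.844,0.136,0.230,0.701,2.823,5.209,-2.445,-0.237
4,0.118,-0.535,0.276,-0.122,0.655,0.302,1.538,-0.928,0.136,0.230,0.699,2.258,5.314,-2.611,-0.241
5,0.125,-0.532,0.292,-0.132,0.758,0.304,1.681,-0.978,0.136,0.230,0.698,1.680,5.403,-2.703,-0.272
6,0.133,-0.528,0.309,-0.142,0.842,0.298,1.781,-1.007,0.137,0.230,0.696,1.107,5.479,-2.750,-0.316
7,0.142,-0.526,0.328,-0.152,0.911,0.288,1.854,-1.022,0.137,0.229,0.694,0.550,5.546,-2.772,-0.367
8,0.151,-0.523,0.346,-0.162,0.968,0.278,1.908,-1.028,0.138,0.229,0.692,0.017,5.606,-2.778,-0.420
9,0.161,-0.520,0.366,-0.172,1.015,0.267,1.949,-1.029,0.139,0.228,0.690,-0.488,5.661,-2.778,-0.471
10,0.172,-0.517,0.385,-0.183,1.053,0.258,1.982,-1.025,0.140,0.227,0.688,-0.963,5.712,-2.775,-0.520
11,0.182,-0.515,0.405,-0.193,1.084,0.250,2.008,-1.019,0.141,0.226,0.686,-1.408,5.761,-2.772,-0.566
12,0.193,-0.512,0.425,-0.203,1.108,0.243,2.029,-1.011,0.142,0.225,0.683,-1.821,5.807,-2.772,-0.608
13,0.204,-0.510,0.446,-0.213,1.127,0.238,2.047,-1.002,0.143,0.223,0.681,-2.203,5.853,-2.774,-0.647
14,0.216,-0.508,0.466,-0.223,1.140,0.234,2.062,-0.992,0.144,0.222,0.678,-2.555,5.898,-2.781,-0.681
15,0.227,-0.505,0.487,-0.233,1.149,0.231,2.074,-0.981,0.145,0.221,0.676,-2.879,5.943,-2.791,-0.712
16,0.239,-0.503,0.508,-0.243,1.155,0.229,2.085,-0.970,0.147,0.219,0.673,-3.174,5.987,-2.806,-0.739
17,0.250,-0.501,0.529,-0.252,1.156,0.228,2.093,-0.958,0.148,0.218,0.670,-3.443,6.030,-2.825,-0.763
18,0.262,-0.498,0.550,-0.262,1.155,0.227,2.101,-0.946,0.149,0.216,0.667,-3.687,6.074,-2.848,-0.784
19,0.273,-0.496,0.571,-0.271,1.151,0.227,2.107,-0.934,0.150,0.215,0.664,-3.908,6.117,-2.875,-0.802
20,0.285,-0.494,0.592,-0.281,1.144,0.227,2.113,-0.922,0.151,0.213,0.661,-4.107,6.159,-2.905,-0.817
21,0.296,-0.492,0.613,-0.290,1.135,0.228,2.117,-0.910,0.153,0.211,0.658,-4.285,6.202,-2.939,-0.830
22,0.308,-0.489,0.634,-0.299,1.125,0.229,2.120,-0.897,0.154,0.210,0.655,-4.443,6.243,-2.977,-0.841
23,0.319,-0.487,0.655,-0.308,1.113,0.230,2.123,-0.884,0.155,0.208,0.651,-4.585,6.285,-3.017,-0.851
24,0.330,-0.485,0.676,-0.316,1.099,0.231,2.124,-0.872,0.156,0.207,0.648,-4.709,6.325,-3.059,-0.858
25,0.341,-0.482,0.698,-0.325,1.085,0.233,2.125,-0.859,0.157,0.205,0.645,-4.819,6.365,-3.105,-0.864
26,0.351,-0.480,0.719,-0.334,1.069,0.234,2.125,-0.846,0.158,0.204,0.641,-4.914,6.404,-3.152,-0.869
27,0.362,-0.478,0.740,-0.342,1.052,0.235,2.125,-0.833,0.158,0.202,0.638,-4.996,6.441,-3.201,-0.873
28,0.372,-0.475,0.761,-0.350,1.035,0.235,2.124,-0.821,0.159,0.201,0.634,-5.067,6.478,-3.252,-0.875
29,0.383,-0.473,0.783,-0.358,1.016,0.236,2.122,-0.808,0.160,0.199,0.630,-5.126,6.514,-3.304,-0.877
30,0.393,-0.471,0.804,-0.366,0.998,0.236,2.119,-0.795,0.161,0.198,0.626,-5.176,6.549,-3.357,-0.878
31,0.403,-0.468,0.825,-0.374,0.979,0.236,2.116,-0.782,0.161,0.196,0.623,-5.216,6.582,-3.411,-0.879
32,0.412,-0.466,0.846,-0.382,0.959,0.236,2.112,-0.769,0.162,0.195,0.619,-5.249,6.614,-3.467,-0.879
33,0.422,-0.464,0.867,-0.390,0.939,0.235,2.108,-0.756,0.162,0.194,0.615,-5.273,6.645,-3.522,-0.879
34,0.431,-0.461,0.888,-0.397,0.919,0.235,2.103,-0.743,0.163,0.193,0.611,-5.291,6.674,-3.579,-0.879
35,0.440,-0.459,0.909,-0.405,0.898,0.233,2.097,-0.730,0.163,0.191,0.607,-5.302,6.702,-3.635,-0.878
36,0.449,-0.457,0.930,-0.412,0.878,0.232,2.091,-0.717,0.163,0.190,0.603,-5.308,6.729,-3.692,-0.877
37,0.458,-0.454,0.951,-0.419,0.857,0.230,2.084,-0.705,0.163,0.189,0.599,-5.309,6.754,-3.748,-0.877
38,0.466,-0.452,0.972,-0.426,0.836,0.228,2.077,-0.692,0.163,0.188,0.594,-5.305,6.778,-3.805,-0.876
39,0.474,-0.450,0.993,-0.433,0.815,0.225,2.068,-0.679,0.164,0.187,0.590,-5.296,6.800,-3.861,-0.875
40,0.483,-0.448,1.013,-0.439,0.794,0.222,2.060,-0.666,0.164,0.186,0.586,-5.284,6.821,-3.917,-0.875
41,0.490,-0.445,1.034,-0.446,0.774,0.219,2.051,-0.653,0.164,0.185,0.582,-5.269,6.840,-3.972,-0.874
42,0.498,-0.443,1.054,-0.453,0.753,0.215,2.041,-0.641,0.163,0.184,0.577,-5.250,6.858,-4.027,-0.874
43,0.505,-0.441,1.075,-0.459,0.732,0.211,2.030,-0.628,0.163,0.184,0.573,-5.229,6.874,-4.081,-0.874
44,0.513,-0.439,1.095,-0.465,0.711,0.207,2.020,-0.615,0.163,0.183,0.569,-5.206,6.889,-4.134,-0.875
45,0.520,-0.437,1.115,-0.471,0.691,0.203,2.008,-0.603,0.163,0.182,0.564,-5.180,6.902,-4.187,-0.876
46,0.526,-0.435,1.135,-0.477,0.670,0.198,1.996,-0.590,0.162,0.181,0.560,-5.152,6.914,-4.238,-0.877
47,0.533,-0.433,1.155,-0.483,0.650,0.193,1.984,-0.578,0.162,0.181,0.555,-5.123,6.924,-4.289,-0.878
48,0.539,-0.431,1.175,-0.489,0.629,0.187,1.971,-0.565,0.162,0.180,0.551,-5.092,6.933,-4.338,-0.880
49,0.546,-0.429,1.194,-0.494,0.609,0.181,1.958,-0.553,0.161,0.179,0.546,-5.060,6.941,-4.386,-0.882
50,0.552,-0.427,1.214,-0.500,0.589,0.175,1.944,-0.541,0.161,0.179,0.542,-5.026,6.947,-4.433,-0.885
51,0.557,-0.426,1.233,-0.505,0.570,0.169,1.930,-0.529,0.160,0.178,0.537,,,,
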